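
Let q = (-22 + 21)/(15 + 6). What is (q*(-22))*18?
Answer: 132/7 ≈ 18.857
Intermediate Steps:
q = -1/21 ≈ -0.047619
(q*(-22))*18 = -1/21*(-22)*18 = (22/21)*18 = 132/7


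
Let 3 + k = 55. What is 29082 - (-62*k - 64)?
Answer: 32370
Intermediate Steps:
k = 52 (k = -3 + 55 = 52)
29082 - (-62*k - 64) = 29082 - (-62*52 - 64) = 29082 - (-3224 - 64) = 29082 - 1*(-3288) = 29082 + 3288 = 32370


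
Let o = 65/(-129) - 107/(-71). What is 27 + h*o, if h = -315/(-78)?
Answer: 1232393/39689 ≈ 31.051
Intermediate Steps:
o = 9188/9159 (o = 65*(-1/129) - 107*(-1/71) = -65/129 + 107/71 = 9188/9159 ≈ 1.0032)
h = 105/26 (h = -315*(-1/78) = 105/26 ≈ 4.0385)
27 + h*o = 27 + (105/26)*(9188/9159) = 27 + 160790/39689 = 1232393/39689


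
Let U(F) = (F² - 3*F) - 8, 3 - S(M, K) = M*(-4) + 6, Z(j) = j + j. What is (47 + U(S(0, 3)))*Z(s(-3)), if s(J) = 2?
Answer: 228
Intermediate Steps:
Z(j) = 2*j
S(M, K) = -3 + 4*M (S(M, K) = 3 - (M*(-4) + 6) = 3 - (-4*M + 6) = 3 - (6 - 4*M) = 3 + (-6 + 4*M) = -3 + 4*M)
U(F) = -8 + F² - 3*F
(47 + U(S(0, 3)))*Z(s(-3)) = (47 + (-8 + (-3 + 4*0)² - 3*(-3 + 4*0)))*(2*2) = (47 + (-8 + (-3 + 0)² - 3*(-3 + 0)))*4 = (47 + (-8 + (-3)² - 3*(-3)))*4 = (47 + (-8 + 9 + 9))*4 = (47 + 10)*4 = 57*4 = 228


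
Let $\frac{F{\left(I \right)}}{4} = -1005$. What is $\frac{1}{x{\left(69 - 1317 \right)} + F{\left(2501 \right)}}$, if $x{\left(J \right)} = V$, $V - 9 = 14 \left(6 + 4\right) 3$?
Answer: $- \frac{1}{3591} \approx -0.00027847$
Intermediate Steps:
$F{\left(I \right)} = -4020$ ($F{\left(I \right)} = 4 \left(-1005\right) = -4020$)
$V = 429$ ($V = 9 + 14 \left(6 + 4\right) 3 = 9 + 14 \cdot 10 \cdot 3 = 9 + 140 \cdot 3 = 9 + 420 = 429$)
$x{\left(J \right)} = 429$
$\frac{1}{x{\left(69 - 1317 \right)} + F{\left(2501 \right)}} = \frac{1}{429 - 4020} = \frac{1}{-3591} = - \frac{1}{3591}$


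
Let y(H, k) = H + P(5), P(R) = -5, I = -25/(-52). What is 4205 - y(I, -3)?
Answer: 218895/52 ≈ 4209.5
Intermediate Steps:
I = 25/52 (I = -25*(-1/52) = 25/52 ≈ 0.48077)
y(H, k) = -5 + H (y(H, k) = H - 5 = -5 + H)
4205 - y(I, -3) = 4205 - (-5 + 25/52) = 4205 - 1*(-235/52) = 4205 + 235/52 = 218895/52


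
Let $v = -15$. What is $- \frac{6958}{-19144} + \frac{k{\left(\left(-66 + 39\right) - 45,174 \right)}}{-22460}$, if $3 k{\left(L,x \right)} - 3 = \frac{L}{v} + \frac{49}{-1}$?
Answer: $\frac{293511733}{806201700} \approx 0.36407$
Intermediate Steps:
$k{\left(L,x \right)} = - \frac{46}{3} - \frac{L}{45}$ ($k{\left(L,x \right)} = 1 + \frac{\frac{L}{-15} + \frac{49}{-1}}{3} = 1 + \frac{L \left(- \frac{1}{15}\right) + 49 \left(-1\right)}{3} = 1 + \frac{- \frac{L}{15} - 49}{3} = 1 + \frac{-49 - \frac{L}{15}}{3} = 1 - \left(\frac{49}{3} + \frac{L}{45}\right) = - \frac{46}{3} - \frac{L}{45}$)
$- \frac{6958}{-19144} + \frac{k{\left(\left(-66 + 39\right) - 45,174 \right)}}{-22460} = - \frac{6958}{-19144} + \frac{- \frac{46}{3} - \frac{\left(-66 + 39\right) - 45}{45}}{-22460} = \left(-6958\right) \left(- \frac{1}{19144}\right) + \left(- \frac{46}{3} - \frac{-27 - 45}{45}\right) \left(- \frac{1}{22460}\right) = \frac{3479}{9572} + \left(- \frac{46}{3} - - \frac{8}{5}\right) \left(- \frac{1}{22460}\right) = \frac{3479}{9572} + \left(- \frac{46}{3} + \frac{8}{5}\right) \left(- \frac{1}{22460}\right) = \frac{3479}{9572} - - \frac{103}{168450} = \frac{3479}{9572} + \frac{103}{168450} = \frac{293511733}{806201700}$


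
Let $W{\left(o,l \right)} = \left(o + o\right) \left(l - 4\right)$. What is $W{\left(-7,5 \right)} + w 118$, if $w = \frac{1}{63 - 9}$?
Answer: $- \frac{319}{27} \approx -11.815$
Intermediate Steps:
$W{\left(o,l \right)} = 2 o \left(-4 + l\right)$
$w = \frac{1}{54} \approx 0.018519$
$W{\left(-7,5 \right)} + w 118 = 2 \left(-7\right) \left(-4 + 5\right) + \frac{1}{54} \cdot 118 = 2 \left(-7\right) 1 + \frac{59}{27} = -14 + \frac{59}{27} = - \frac{319}{27}$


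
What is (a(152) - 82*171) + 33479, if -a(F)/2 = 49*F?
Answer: 4561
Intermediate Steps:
a(F) = -98*F
(a(152) - 82*171) + 33479 = (-98*152 - 82*171) + 33479 = (-14896 - 14022) + 33479 = -28918 + 33479 = 4561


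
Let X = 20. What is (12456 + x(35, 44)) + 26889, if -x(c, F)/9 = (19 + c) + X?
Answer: 38679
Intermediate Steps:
x(c, F) = -351 - 9*c (x(c, F) = -9*((19 + c) + 20) = -9*(39 + c) = -351 - 9*c)
(12456 + x(35, 44)) + 26889 = (12456 + (-351 - 9*35)) + 26889 = (12456 + (-351 - 315)) + 26889 = (12456 - 666) + 26889 = 11790 + 26889 = 38679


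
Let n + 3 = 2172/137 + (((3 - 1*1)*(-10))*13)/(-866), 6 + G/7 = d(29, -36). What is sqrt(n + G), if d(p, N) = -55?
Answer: 4*I*sqrt(91019710239)/59321 ≈ 20.343*I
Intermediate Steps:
G = -427 (G = -42 + 7*(-55) = -42 - 385 = -427)
n = 780323/59321 (n = -3 + (2172/137 + (((3 - 1*1)*(-10))*13)/(-866)) = -3 + (2172*(1/137) + (((3 - 1)*(-10))*13)*(-1/866)) = -3 + (2172/137 + ((2*(-10))*13)*(-1/866)) = -3 + (2172/137 - 20*13*(-1/866)) = -3 + (2172/137 - 260*(-1/866)) = -3 + (2172/137 + 130/433) = -3 + 958286/59321 = 780323/59321 ≈ 13.154)
sqrt(n + G) = sqrt(780323/59321 - 427) = sqrt(-24549744/59321) = 4*I*sqrt(91019710239)/59321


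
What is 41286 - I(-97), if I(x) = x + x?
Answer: 41480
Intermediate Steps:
I(x) = 2*x
41286 - I(-97) = 41286 - 2*(-97) = 41286 - 1*(-194) = 41286 + 194 = 41480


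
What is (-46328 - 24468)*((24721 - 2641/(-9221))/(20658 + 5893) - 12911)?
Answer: 223767075444307604/244826771 ≈ 9.1398e+8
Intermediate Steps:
(-46328 - 24468)*((24721 - 2641/(-9221))/(20658 + 5893) - 12911) = -70796*((24721 - 2641*(-1/9221))/26551 - 12911) = -70796*((24721 + 2641/9221)*(1/26551) - 12911) = -70796*((227954982/9221)*(1/26551) - 12911) = -70796*(227954982/244826771 - 12911) = -70796*(-3160730485399/244826771) = 223767075444307604/244826771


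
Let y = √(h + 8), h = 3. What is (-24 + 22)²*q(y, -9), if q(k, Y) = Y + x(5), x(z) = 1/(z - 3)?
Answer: -34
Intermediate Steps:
x(z) = 1/(-3 + z)
y = √11 (y = √(3 + 8) = √11 ≈ 3.3166)
q(k, Y) = ½ + Y (q(k, Y) = Y + 1/(-3 + 5) = Y + 1/2 = Y + ½ = ½ + Y)
(-24 + 22)²*q(y, -9) = (-24 + 22)²*(½ - 9) = (-2)²*(-17/2) = 4*(-17/2) = -34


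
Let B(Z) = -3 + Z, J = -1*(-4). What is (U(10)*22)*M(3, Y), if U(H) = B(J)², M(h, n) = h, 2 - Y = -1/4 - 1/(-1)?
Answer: 66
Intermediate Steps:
Y = 5/4 (Y = 2 - (-1/4 - 1/(-1)) = 2 - (-1*¼ - 1*(-1)) = 2 - (-¼ + 1) = 2 - 1*¾ = 2 - ¾ = 5/4 ≈ 1.2500)
J = 4
U(H) = 1 (U(H) = (-3 + 4)² = 1² = 1)
(U(10)*22)*M(3, Y) = (1*22)*3 = 22*3 = 66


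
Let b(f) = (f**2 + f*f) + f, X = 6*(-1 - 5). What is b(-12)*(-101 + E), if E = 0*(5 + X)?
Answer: -27876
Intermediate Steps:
X = -36 (X = 6*(-6) = -36)
b(f) = f + 2*f**2 (b(f) = (f**2 + f**2) + f = 2*f**2 + f = f + 2*f**2)
E = 0 (E = 0*(5 - 36) = 0*(-31) = 0)
b(-12)*(-101 + E) = (-12*(1 + 2*(-12)))*(-101 + 0) = -12*(1 - 24)*(-101) = -12*(-23)*(-101) = 276*(-101) = -27876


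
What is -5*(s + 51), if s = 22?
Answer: -365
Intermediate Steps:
-5*(s + 51) = -5*(22 + 51) = -5*73 = -365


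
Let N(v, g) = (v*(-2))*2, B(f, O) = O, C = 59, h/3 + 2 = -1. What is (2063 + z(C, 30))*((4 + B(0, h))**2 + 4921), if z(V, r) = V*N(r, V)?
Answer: -24814082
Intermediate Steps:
h = -9 (h = -6 + 3*(-1) = -6 - 3 = -9)
N(v, g) = -4*v (N(v, g) = -2*v*2 = -4*v)
z(V, r) = -4*V*r (z(V, r) = V*(-4*r) = -4*V*r)
(2063 + z(C, 30))*((4 + B(0, h))**2 + 4921) = (2063 - 4*59*30)*((4 - 9)**2 + 4921) = (2063 - 7080)*((-5)**2 + 4921) = -5017*(25 + 4921) = -5017*4946 = -24814082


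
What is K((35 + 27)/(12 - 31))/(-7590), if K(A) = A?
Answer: 31/72105 ≈ 0.00042993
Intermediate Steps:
K((35 + 27)/(12 - 31))/(-7590) = ((35 + 27)/(12 - 31))/(-7590) = (62/(-19))*(-1/7590) = (62*(-1/19))*(-1/7590) = -62/19*(-1/7590) = 31/72105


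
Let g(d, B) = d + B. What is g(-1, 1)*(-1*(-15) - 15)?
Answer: 0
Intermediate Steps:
g(d, B) = B + d
g(-1, 1)*(-1*(-15) - 15) = (1 - 1)*(-1*(-15) - 15) = 0*(15 - 15) = 0*0 = 0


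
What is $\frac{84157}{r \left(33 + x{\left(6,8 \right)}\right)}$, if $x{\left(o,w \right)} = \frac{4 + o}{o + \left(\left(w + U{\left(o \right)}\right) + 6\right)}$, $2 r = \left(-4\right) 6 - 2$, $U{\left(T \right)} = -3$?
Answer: $- \frac{1430669}{7423} \approx -192.73$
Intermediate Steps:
$r = -13$ ($r = \frac{\left(-4\right) 6 - 2}{2} = \frac{-24 - 2}{2} = \frac{1}{2} \left(-26\right) = -13$)
$x{\left(o,w \right)} = \frac{4 + o}{3 + o + w}$ ($x{\left(o,w \right)} = \frac{4 + o}{o + \left(\left(w - 3\right) + 6\right)} = \frac{4 + o}{o + \left(\left(-3 + w\right) + 6\right)} = \frac{4 + o}{o + \left(3 + w\right)} = \frac{4 + o}{3 + o + w}$)
$\frac{84157}{r \left(33 + x{\left(6,8 \right)}\right)} = \frac{84157}{\left(-13\right) \left(33 + \frac{4 + 6}{3 + 6 + 8}\right)} = \frac{84157}{\left(-13\right) \left(33 + \frac{1}{17} \cdot 10\right)} = \frac{84157}{\left(-13\right) \left(33 + \frac{10}{17}\right)} = \frac{84157}{\left(-13\right) \frac{571}{17}} = \frac{84157}{- \frac{7423}{17}} = 84157 \left(- \frac{17}{7423}\right) = - \frac{1430669}{7423}$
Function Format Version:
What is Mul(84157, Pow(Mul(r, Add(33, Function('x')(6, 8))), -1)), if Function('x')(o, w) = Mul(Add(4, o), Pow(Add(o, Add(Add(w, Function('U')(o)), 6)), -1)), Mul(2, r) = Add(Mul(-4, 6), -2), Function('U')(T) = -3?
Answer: Rational(-1430669, 7423) ≈ -192.73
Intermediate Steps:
r = -13 (r = Mul(Rational(1, 2), Add(Mul(-4, 6), -2)) = Mul(Rational(1, 2), Add(-24, -2)) = Mul(Rational(1, 2), -26) = -13)
Function('x')(o, w) = Mul(Pow(Add(3, o, w), -1), Add(4, o)) (Function('x')(o, w) = Mul(Add(4, o), Pow(Add(o, Add(Add(w, -3), 6)), -1)) = Mul(Add(4, o), Pow(Add(o, Add(Add(-3, w), 6)), -1)) = Mul(Add(4, o), Pow(Add(o, Add(3, w)), -1)) = Mul(Add(4, o), Pow(Add(3, o, w), -1)) = Mul(Pow(Add(3, o, w), -1), Add(4, o)))
Mul(84157, Pow(Mul(r, Add(33, Function('x')(6, 8))), -1)) = Mul(84157, Pow(Mul(-13, Add(33, Mul(Pow(Add(3, 6, 8), -1), Add(4, 6)))), -1)) = Mul(84157, Pow(Mul(-13, Add(33, Mul(Pow(17, -1), 10))), -1)) = Mul(84157, Pow(Mul(-13, Add(33, Mul(Rational(1, 17), 10))), -1)) = Mul(84157, Pow(Mul(-13, Add(33, Rational(10, 17))), -1)) = Mul(84157, Pow(Mul(-13, Rational(571, 17)), -1)) = Mul(84157, Pow(Rational(-7423, 17), -1)) = Mul(84157, Rational(-17, 7423)) = Rational(-1430669, 7423)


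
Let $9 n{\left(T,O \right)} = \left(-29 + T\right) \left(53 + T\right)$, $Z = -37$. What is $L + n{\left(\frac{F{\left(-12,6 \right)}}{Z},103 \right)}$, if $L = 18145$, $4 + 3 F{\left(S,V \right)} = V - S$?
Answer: $\frac{1993106428}{110889} \approx 17974.0$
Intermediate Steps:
$F{\left(S,V \right)} = - \frac{4}{3} - \frac{S}{3} + \frac{V}{3}$ ($F{\left(S,V \right)} = - \frac{4}{3} + \frac{V - S}{3} = - \frac{4}{3} - \left(- \frac{V}{3} + \frac{S}{3}\right) = - \frac{4}{3} - \frac{S}{3} + \frac{V}{3}$)
$n{\left(T,O \right)} = \frac{\left(-29 + T\right) \left(53 + T\right)}{9}$
$L + n{\left(\frac{F{\left(-12,6 \right)}}{Z},103 \right)} = 18145 + \left(- \frac{1537}{9} + \frac{\left(\frac{- \frac{4}{3} - -4 + \frac{1}{3} \cdot 6}{-37}\right)^{2}}{9} + \frac{8 \frac{- \frac{4}{3} - -4 + \frac{1}{3} \cdot 6}{-37}}{3}\right) = 18145 + \left(- \frac{1537}{9} + \frac{\left(\left(- \frac{4}{3} + 4 + 2\right) \left(- \frac{1}{37}\right)\right)^{2}}{9} + \frac{8 \left(- \frac{4}{3} + 4 + 2\right) \left(- \frac{1}{37}\right)}{3}\right) = 18145 + \left(- \frac{1537}{9} + \frac{\left(\frac{14}{3} \left(- \frac{1}{37}\right)\right)^{2}}{9} + \frac{8 \cdot \frac{14}{3} \left(- \frac{1}{37}\right)}{3}\right) = 18145 + \left(- \frac{1537}{9} + \frac{\left(- \frac{14}{111}\right)^{2}}{9} + \frac{8}{3} \left(- \frac{14}{111}\right)\right) = 18145 - \frac{18974477}{110889} = \frac{1993106428}{110889}$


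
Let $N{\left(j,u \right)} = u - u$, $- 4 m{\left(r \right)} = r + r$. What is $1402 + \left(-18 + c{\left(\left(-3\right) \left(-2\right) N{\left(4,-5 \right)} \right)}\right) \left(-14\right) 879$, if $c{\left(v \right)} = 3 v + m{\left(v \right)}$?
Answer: $222910$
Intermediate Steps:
$m{\left(r \right)} = - \frac{r}{2}$ ($m{\left(r \right)} = - \frac{r + r}{4} = - \frac{2 r}{4} = - \frac{r}{2}$)
$N{\left(j,u \right)} = 0$
$c{\left(v \right)} = \frac{5 v}{2}$ ($c{\left(v \right)} = 3 v - \frac{v}{2} = \frac{5 v}{2}$)
$1402 + \left(-18 + c{\left(\left(-3\right) \left(-2\right) N{\left(4,-5 \right)} \right)}\right) \left(-14\right) 879 = 1402 + \left(-18 + \frac{5 \left(-3\right) \left(-2\right) 0}{2}\right) \left(-14\right) 879 = 1402 + \left(-18 + \frac{5 \cdot 6 \cdot 0}{2}\right) \left(-14\right) 879 = 1402 + \left(-18 + \frac{5}{2} \cdot 0\right) \left(-14\right) 879 = 1402 + \left(-18 + 0\right) \left(-14\right) 879 = 1402 + \left(-18\right) \left(-14\right) 879 = 1402 + 252 \cdot 879 = 1402 + 221508 = 222910$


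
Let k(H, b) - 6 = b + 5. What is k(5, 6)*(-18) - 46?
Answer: -352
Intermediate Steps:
k(H, b) = 11 + b (k(H, b) = 6 + (b + 5) = 6 + (5 + b) = 11 + b)
k(5, 6)*(-18) - 46 = (11 + 6)*(-18) - 46 = 17*(-18) - 46 = -306 - 46 = -352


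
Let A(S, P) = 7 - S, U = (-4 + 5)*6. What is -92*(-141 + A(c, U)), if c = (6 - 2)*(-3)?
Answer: 11224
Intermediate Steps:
U = 6 (U = 1*6 = 6)
c = -12 (c = 4*(-3) = -12)
-92*(-141 + A(c, U)) = -92*(-141 + (7 - 1*(-12))) = -92*(-141 + (7 + 12)) = -92*(-141 + 19) = -92*(-122) = 11224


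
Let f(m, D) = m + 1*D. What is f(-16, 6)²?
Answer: 100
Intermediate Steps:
f(m, D) = D + m (f(m, D) = m + D = D + m)
f(-16, 6)² = (6 - 16)² = (-10)² = 100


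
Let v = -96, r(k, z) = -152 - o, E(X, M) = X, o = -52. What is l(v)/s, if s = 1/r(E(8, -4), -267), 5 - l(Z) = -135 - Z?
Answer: -4400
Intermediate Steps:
r(k, z) = -100 (r(k, z) = -152 - 1*(-52) = -152 + 52 = -100)
l(Z) = 140 + Z (l(Z) = 5 - (-135 - Z) = 5 + (135 + Z) = 140 + Z)
s = -1/100 (s = 1/(-100) = -1/100 ≈ -0.010000)
l(v)/s = (140 - 96)/(-1/100) = 44*(-100) = -4400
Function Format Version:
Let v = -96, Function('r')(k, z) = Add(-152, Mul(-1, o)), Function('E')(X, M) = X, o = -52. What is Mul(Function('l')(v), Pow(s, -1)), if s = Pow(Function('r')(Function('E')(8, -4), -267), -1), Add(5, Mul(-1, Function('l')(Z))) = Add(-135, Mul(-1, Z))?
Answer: -4400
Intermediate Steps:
Function('r')(k, z) = -100 (Function('r')(k, z) = Add(-152, Mul(-1, -52)) = Add(-152, 52) = -100)
Function('l')(Z) = Add(140, Z) (Function('l')(Z) = Add(5, Mul(-1, Add(-135, Mul(-1, Z)))) = Add(5, Add(135, Z)) = Add(140, Z))
s = Rational(-1, 100) (s = Pow(-100, -1) = Rational(-1, 100) ≈ -0.010000)
Mul(Function('l')(v), Pow(s, -1)) = Mul(Add(140, -96), Pow(Rational(-1, 100), -1)) = Mul(44, -100) = -4400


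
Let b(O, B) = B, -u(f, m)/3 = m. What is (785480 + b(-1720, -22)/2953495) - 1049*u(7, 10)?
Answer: 2412857740228/2953495 ≈ 8.1695e+5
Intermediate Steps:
u(f, m) = -3*m
(785480 + b(-1720, -22)/2953495) - 1049*u(7, 10) = (785480 - 22/2953495) - (-3147)*10 = (785480 - 22*1/2953495) - 1049*(-30) = (785480 - 22/2953495) + 31470 = 2319911252578/2953495 + 31470 = 2412857740228/2953495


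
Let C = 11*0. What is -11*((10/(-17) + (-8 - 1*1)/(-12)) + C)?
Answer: -121/68 ≈ -1.7794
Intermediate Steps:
C = 0
-11*((10/(-17) + (-8 - 1*1)/(-12)) + C) = -11*((10/(-17) + (-8 - 1*1)/(-12)) + 0) = -11*((10*(-1/17) + (-8 - 1)*(-1/12)) + 0) = -11*((-10/17 - 9*(-1/12)) + 0) = -11*((-10/17 + ¾) + 0) = -11*(11/68 + 0) = -11*11/68 = -121/68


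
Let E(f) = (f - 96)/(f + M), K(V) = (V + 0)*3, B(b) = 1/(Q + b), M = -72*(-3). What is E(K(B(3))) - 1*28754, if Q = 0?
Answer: -6239713/217 ≈ -28754.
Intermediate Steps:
M = 216
B(b) = 1/b (B(b) = 1/(0 + b) = 1/b)
K(V) = 3*V (K(V) = V*3 = 3*V)
E(f) = (-96 + f)/(216 + f) (E(f) = (f - 96)/(f + 216) = (-96 + f)/(216 + f))
E(K(B(3))) - 1*28754 = (-96 + 3/3)/(216 + 3/3) - 1*28754 = (-96 + 3*(⅓))/(216 + 3*(⅓)) - 28754 = (-96 + 1)/(216 + 1) - 28754 = -95/217 - 28754 = -6239713/217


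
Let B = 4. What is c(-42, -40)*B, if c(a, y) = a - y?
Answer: -8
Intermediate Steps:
c(-42, -40)*B = (-42 - 1*(-40))*4 = (-42 + 40)*4 = -2*4 = -8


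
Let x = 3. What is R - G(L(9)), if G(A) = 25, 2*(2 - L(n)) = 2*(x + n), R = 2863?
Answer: 2838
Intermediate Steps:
L(n) = -1 - n (L(n) = 2 - (3 + n) = 2 - (6 + 2*n)/2 = 2 + (-3 - n) = -1 - n)
R - G(L(9)) = 2863 - 1*25 = 2863 - 25 = 2838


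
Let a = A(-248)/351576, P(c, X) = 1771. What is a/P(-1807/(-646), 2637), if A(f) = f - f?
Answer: 0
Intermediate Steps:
A(f) = 0
a = 0 (a = 0/351576 = 0*(1/351576) = 0)
a/P(-1807/(-646), 2637) = 0/1771 = 0*(1/1771) = 0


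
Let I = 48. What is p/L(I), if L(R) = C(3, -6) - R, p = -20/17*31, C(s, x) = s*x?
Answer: 310/561 ≈ 0.55258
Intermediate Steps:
p = -620/17 (p = -20*1/17*31 = -20/17*31 = -620/17 ≈ -36.471)
L(R) = -18 - R (L(R) = 3*(-6) - R = -18 - R)
p/L(I) = -620/(17*(-18 - 1*48)) = -620/(17*(-18 - 48)) = -620/17/(-66) = -620/17*(-1/66) = 310/561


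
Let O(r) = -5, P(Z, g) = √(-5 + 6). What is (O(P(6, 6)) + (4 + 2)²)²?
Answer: 961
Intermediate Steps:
P(Z, g) = 1 (P(Z, g) = √1 = 1)
(O(P(6, 6)) + (4 + 2)²)² = (-5 + (4 + 2)²)² = (-5 + 6²)² = (-5 + 36)² = 31² = 961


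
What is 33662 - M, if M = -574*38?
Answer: 55474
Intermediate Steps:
M = -21812
33662 - M = 33662 - 1*(-21812) = 33662 + 21812 = 55474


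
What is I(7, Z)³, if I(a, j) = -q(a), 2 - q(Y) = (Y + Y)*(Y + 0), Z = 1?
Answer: 884736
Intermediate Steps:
q(Y) = 2 - 2*Y² (q(Y) = 2 - (Y + Y)*(Y + 0) = 2 - 2*Y*Y = 2 - 2*Y²)
I(a, j) = -2 + 2*a² (I(a, j) = -(2 - 2*a²) = -2 + 2*a²)
I(7, Z)³ = (-2 + 2*7²)³ = (-2 + 2*49)³ = (-2 + 98)³ = 96³ = 884736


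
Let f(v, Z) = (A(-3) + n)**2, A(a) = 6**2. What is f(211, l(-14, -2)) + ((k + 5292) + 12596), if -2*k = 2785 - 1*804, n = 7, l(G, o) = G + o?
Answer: 37493/2 ≈ 18747.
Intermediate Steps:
A(a) = 36
f(v, Z) = 1849 (f(v, Z) = (36 + 7)**2 = 43**2 = 1849)
k = -1981/2 (k = -(2785 - 1*804)/2 = -(2785 - 804)/2 = -1/2*1981 = -1981/2 ≈ -990.50)
f(211, l(-14, -2)) + ((k + 5292) + 12596) = 1849 + ((-1981/2 + 5292) + 12596) = 1849 + (8603/2 + 12596) = 1849 + 33795/2 = 37493/2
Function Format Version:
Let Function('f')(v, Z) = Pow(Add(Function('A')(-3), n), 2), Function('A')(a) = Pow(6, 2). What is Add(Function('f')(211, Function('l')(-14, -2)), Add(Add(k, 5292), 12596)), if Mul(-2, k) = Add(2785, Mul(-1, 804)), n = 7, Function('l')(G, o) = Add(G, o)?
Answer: Rational(37493, 2) ≈ 18747.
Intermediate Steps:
Function('A')(a) = 36
Function('f')(v, Z) = 1849 (Function('f')(v, Z) = Pow(Add(36, 7), 2) = Pow(43, 2) = 1849)
k = Rational(-1981, 2) (k = Mul(Rational(-1, 2), Add(2785, Mul(-1, 804))) = Mul(Rational(-1, 2), Add(2785, -804)) = Mul(Rational(-1, 2), 1981) = Rational(-1981, 2) ≈ -990.50)
Add(Function('f')(211, Function('l')(-14, -2)), Add(Add(k, 5292), 12596)) = Add(1849, Add(Add(Rational(-1981, 2), 5292), 12596)) = Add(1849, Add(Rational(8603, 2), 12596)) = Add(1849, Rational(33795, 2)) = Rational(37493, 2)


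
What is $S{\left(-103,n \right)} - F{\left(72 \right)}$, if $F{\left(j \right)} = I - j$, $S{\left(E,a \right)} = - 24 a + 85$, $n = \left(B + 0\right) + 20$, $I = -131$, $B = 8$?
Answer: $-384$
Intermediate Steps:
$n = 28$ ($n = \left(8 + 0\right) + 20 = 8 + 20 = 28$)
$S{\left(E,a \right)} = 85 - 24 a$
$F{\left(j \right)} = -131 - j$
$S{\left(-103,n \right)} - F{\left(72 \right)} = \left(85 - 672\right) - \left(-131 - 72\right) = -587 - -203 = -587 + 203 = -384$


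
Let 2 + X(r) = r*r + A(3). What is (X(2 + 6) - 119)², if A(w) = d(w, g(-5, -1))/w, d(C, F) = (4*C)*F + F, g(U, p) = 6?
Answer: 961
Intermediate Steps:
d(C, F) = F + 4*C*F (d(C, F) = 4*C*F + F = F + 4*C*F)
A(w) = (6 + 24*w)/w (A(w) = (6*(1 + 4*w))/w = (6 + 24*w)/w)
X(r) = 24 + r² (X(r) = -2 + (r*r + (24 + 6/3)) = -2 + (r² + (24 + 6*(⅓))) = -2 + (r² + (24 + 2)) = -2 + (r² + 26) = -2 + (26 + r²) = 24 + r²)
(X(2 + 6) - 119)² = ((24 + (2 + 6)²) - 119)² = ((24 + 8²) - 119)² = ((24 + 64) - 119)² = (88 - 119)² = (-31)² = 961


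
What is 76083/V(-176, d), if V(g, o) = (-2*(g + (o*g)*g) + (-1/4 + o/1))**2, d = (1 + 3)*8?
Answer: 1217328/62858273879041 ≈ 1.9366e-8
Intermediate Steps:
d = 32 (d = 4*8 = 32)
V(g, o) = (-1/4 + o - 2*g - 2*o*g**2)**2 (V(g, o) = (-2*(g + (g*o)*g) + (-1*1/4 + o*1))**2 = (-2*(g + o*g**2) + (-1/4 + o))**2 = ((-2*g - 2*o*g**2) + (-1/4 + o))**2 = (-1/4 + o - 2*g - 2*o*g**2)**2)
76083/V(-176, d) = 76083/(((1 - 4*32 + 8*(-176) + 8*32*(-176)**2)**2/16)) = 76083/(((1 - 128 - 1408 + 8*32*30976)**2/16)) = 76083/(((1 - 128 - 1408 + 7929856)**2/16)) = 76083/(((1/16)*7928321**2)) = 76083/(((1/16)*62858273879041)) = 76083/(62858273879041/16) = 76083*(16/62858273879041) = 1217328/62858273879041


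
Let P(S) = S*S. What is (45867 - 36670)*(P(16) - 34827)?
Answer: -317949487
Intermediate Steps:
P(S) = S²
(45867 - 36670)*(P(16) - 34827) = (45867 - 36670)*(16² - 34827) = 9197*(256 - 34827) = 9197*(-34571) = -317949487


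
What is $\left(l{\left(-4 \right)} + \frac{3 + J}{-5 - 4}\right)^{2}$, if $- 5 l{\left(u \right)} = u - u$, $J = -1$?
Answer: $\frac{4}{81} \approx 0.049383$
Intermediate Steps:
$l{\left(u \right)} = 0$ ($l{\left(u \right)} = - \frac{u - u}{5} = \left(- \frac{1}{5}\right) 0 = 0$)
$\left(l{\left(-4 \right)} + \frac{3 + J}{-5 - 4}\right)^{2} = \left(0 + \frac{3 - 1}{-5 - 4}\right)^{2} = \left(0 + \frac{2}{-9}\right)^{2} = \left(0 + 2 \left(- \frac{1}{9}\right)\right)^{2} = \left(0 - \frac{2}{9}\right)^{2} = \left(- \frac{2}{9}\right)^{2} = \frac{4}{81}$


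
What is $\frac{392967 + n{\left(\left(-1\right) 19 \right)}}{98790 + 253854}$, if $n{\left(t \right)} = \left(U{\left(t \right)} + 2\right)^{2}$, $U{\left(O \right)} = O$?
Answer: $\frac{98314}{88161} \approx 1.1152$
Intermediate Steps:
$n{\left(t \right)} = \left(2 + t\right)^{2}$ ($n{\left(t \right)} = \left(t + 2\right)^{2} = \left(2 + t\right)^{2}$)
$\frac{392967 + n{\left(\left(-1\right) 19 \right)}}{98790 + 253854} = \frac{392967 + \left(2 - 19\right)^{2}}{98790 + 253854} = \frac{392967 + \left(2 - 19\right)^{2}}{352644} = \left(392967 + \left(-17\right)^{2}\right) \frac{1}{352644} = \left(392967 + 289\right) \frac{1}{352644} = 393256 \cdot \frac{1}{352644} = \frac{98314}{88161}$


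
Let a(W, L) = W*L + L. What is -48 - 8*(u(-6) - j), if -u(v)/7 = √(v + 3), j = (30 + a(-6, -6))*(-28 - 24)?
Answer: -25008 + 56*I*√3 ≈ -25008.0 + 96.995*I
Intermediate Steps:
a(W, L) = L + L*W (a(W, L) = L*W + L = L + L*W)
j = -3120 (j = (30 - 6*(1 - 6))*(-28 - 24) = (30 - 6*(-5))*(-52) = (30 + 30)*(-52) = 60*(-52) = -3120)
u(v) = -7*√(3 + v) (u(v) = -7*√(v + 3) = -7*√(3 + v))
-48 - 8*(u(-6) - j) = -48 - 8*(-7*√(3 - 6) - 1*(-3120)) = -48 - 8*(-7*I*√3 + 3120) = -48 - 8*(3120 - 7*I*√3) = -48 + (-24960 + 56*I*√3) = -25008 + 56*I*√3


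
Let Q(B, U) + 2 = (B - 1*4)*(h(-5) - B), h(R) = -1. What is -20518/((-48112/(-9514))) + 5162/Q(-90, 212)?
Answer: -51054718965/12581288 ≈ -4058.0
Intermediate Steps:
Q(B, U) = -2 + (-1 - B)*(-4 + B) (Q(B, U) = -2 + (B - 1*4)*(-1 - B) = -2 + (B - 4)*(-1 - B) = -2 + (-4 + B)*(-1 - B) = -2 + (-1 - B)*(-4 + B))
-20518/((-48112/(-9514))) + 5162/Q(-90, 212) = -20518/((-48112/(-9514))) + 5162/(2 - 1*(-90)**2 + 3*(-90)) = -20518/((-48112*(-1/9514))) + 5162/(2 - 1*8100 - 270) = -20518/24056/4757 + 5162/(2 - 8100 - 270) = -20518*4757/24056 + 5162/(-8368) = -48802063/12028 + 5162*(-1/8368) = -48802063/12028 - 2581/4184 = -51054718965/12581288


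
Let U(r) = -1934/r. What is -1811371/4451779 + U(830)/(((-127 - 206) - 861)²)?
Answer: -1071681923257033/2633845808674260 ≈ -0.40689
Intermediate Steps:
-1811371/4451779 + U(830)/(((-127 - 206) - 861)²) = -1811371/4451779 + (-1934/830)/(((-127 - 206) - 861)²) = -1811371*1/4451779 + (-1934*1/830)/((-333 - 861)²) = -1811371/4451779 - 967/(415*((-1194)²)) = -1811371/4451779 - 967/415/1425636 = -1811371/4451779 - 967/415*1/1425636 = -1811371/4451779 - 967/591638940 = -1071681923257033/2633845808674260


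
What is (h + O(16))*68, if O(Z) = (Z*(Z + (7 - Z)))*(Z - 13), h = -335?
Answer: 68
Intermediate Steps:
O(Z) = 7*Z*(-13 + Z) (O(Z) = (Z*7)*(-13 + Z) = (7*Z)*(-13 + Z) = 7*Z*(-13 + Z))
(h + O(16))*68 = (-335 + 7*16*(-13 + 16))*68 = (-335 + 7*16*3)*68 = (-335 + 336)*68 = 1*68 = 68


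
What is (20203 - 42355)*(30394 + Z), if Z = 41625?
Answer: -1595364888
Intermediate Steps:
(20203 - 42355)*(30394 + Z) = (20203 - 42355)*(30394 + 41625) = -22152*72019 = -1595364888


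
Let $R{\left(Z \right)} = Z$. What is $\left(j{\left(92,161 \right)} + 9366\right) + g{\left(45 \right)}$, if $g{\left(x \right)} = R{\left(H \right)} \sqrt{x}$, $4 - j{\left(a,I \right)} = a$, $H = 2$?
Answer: $9278 + 6 \sqrt{5} \approx 9291.4$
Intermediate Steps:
$j{\left(a,I \right)} = 4 - a$
$g{\left(x \right)} = 2 \sqrt{x}$
$\left(j{\left(92,161 \right)} + 9366\right) + g{\left(45 \right)} = \left(\left(4 - 92\right) + 9366\right) + 2 \sqrt{45} = \left(\left(4 - 92\right) + 9366\right) + 2 \cdot 3 \sqrt{5} = \left(-88 + 9366\right) + 6 \sqrt{5} = 9278 + 6 \sqrt{5}$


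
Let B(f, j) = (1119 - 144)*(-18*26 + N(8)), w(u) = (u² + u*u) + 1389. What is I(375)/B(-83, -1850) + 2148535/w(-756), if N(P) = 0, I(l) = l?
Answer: 4355321545/2320966908 ≈ 1.8765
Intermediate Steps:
w(u) = 1389 + 2*u² (w(u) = (u² + u²) + 1389 = 2*u² + 1389 = 1389 + 2*u²)
B(f, j) = -456300 (B(f, j) = (1119 - 144)*(-18*26 + 0) = 975*(-468 + 0) = 975*(-468) = -456300)
I(375)/B(-83, -1850) + 2148535/w(-756) = 375/(-456300) + 2148535/(1389 + 2*(-756)²) = 375*(-1/456300) + 2148535/(1389 + 2*571536) = -5/6084 + 2148535/(1389 + 1143072) = -5/6084 + 2148535/1144461 = 4355321545/2320966908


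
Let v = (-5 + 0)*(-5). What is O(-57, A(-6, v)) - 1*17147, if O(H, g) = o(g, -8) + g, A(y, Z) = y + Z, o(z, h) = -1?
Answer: -17129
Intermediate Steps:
v = 25 (v = -5*(-5) = 25)
A(y, Z) = Z + y
O(H, g) = -1 + g
O(-57, A(-6, v)) - 1*17147 = (-1 + (25 - 6)) - 1*17147 = (-1 + 19) - 17147 = 18 - 17147 = -17129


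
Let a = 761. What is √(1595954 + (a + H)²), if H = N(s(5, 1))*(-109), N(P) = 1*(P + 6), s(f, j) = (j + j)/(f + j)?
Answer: √14408530/3 ≈ 1265.3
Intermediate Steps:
s(f, j) = 2*j/(f + j) (s(f, j) = (2*j)/(f + j) = 2*j/(f + j))
N(P) = 6 + P (N(P) = 1*(6 + P) = 6 + P)
H = -2071/3 (H = (6 + 2*1/(5 + 1))*(-109) = (6 + 2*1/6)*(-109) = (6 + 2*1*(⅙))*(-109) = (6 + ⅓)*(-109) = (19/3)*(-109) = -2071/3 ≈ -690.33)
√(1595954 + (a + H)²) = √(1595954 + (761 - 2071/3)²) = √(1595954 + (212/3)²) = √(1595954 + 44944/9) = √(14408530/9) = √14408530/3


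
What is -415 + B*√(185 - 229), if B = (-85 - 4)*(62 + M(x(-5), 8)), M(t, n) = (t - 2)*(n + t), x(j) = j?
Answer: -415 - 7298*I*√11 ≈ -415.0 - 24205.0*I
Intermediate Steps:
M(t, n) = (-2 + t)*(n + t)
B = -3649 (B = (-85 - 4)*(62 + ((-5)² - 2*8 - 2*(-5) + 8*(-5))) = -89*(62 + (25 - 16 + 10 - 40)) = -89*(62 - 21) = -89*41 = -3649)
-415 + B*√(185 - 229) = -415 - 3649*√(185 - 229) = -415 - 7298*I*√11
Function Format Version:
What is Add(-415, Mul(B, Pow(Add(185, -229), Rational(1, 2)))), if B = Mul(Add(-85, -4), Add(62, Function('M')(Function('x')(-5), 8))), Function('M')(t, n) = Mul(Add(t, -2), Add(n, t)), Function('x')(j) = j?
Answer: Add(-415, Mul(-7298, I, Pow(11, Rational(1, 2)))) ≈ Add(-415.00, Mul(-24205., I))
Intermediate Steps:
Function('M')(t, n) = Mul(Add(-2, t), Add(n, t))
B = -3649 (B = Mul(Add(-85, -4), Add(62, Add(Pow(-5, 2), Mul(-2, 8), Mul(-2, -5), Mul(8, -5)))) = Mul(-89, Add(62, Add(25, -16, 10, -40))) = Mul(-89, Add(62, -21)) = Mul(-89, 41) = -3649)
Add(-415, Mul(B, Pow(Add(185, -229), Rational(1, 2)))) = Add(-415, Mul(-3649, Pow(Add(185, -229), Rational(1, 2)))) = Add(-415, Mul(-3649, Pow(-44, Rational(1, 2)))) = Add(-415, Mul(-3649, Mul(2, I, Pow(11, Rational(1, 2))))) = Add(-415, Mul(-7298, I, Pow(11, Rational(1, 2))))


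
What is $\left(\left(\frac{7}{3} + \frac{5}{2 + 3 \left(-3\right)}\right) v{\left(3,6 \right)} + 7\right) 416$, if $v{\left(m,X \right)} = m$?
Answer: $\frac{34528}{7} \approx 4932.6$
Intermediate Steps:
$\left(\left(\frac{7}{3} + \frac{5}{2 + 3 \left(-3\right)}\right) v{\left(3,6 \right)} + 7\right) 416 = \left(\left(\frac{7}{3} + \frac{5}{2 + 3 \left(-3\right)}\right) 3 + 7\right) 416 = \left(\left(7 \cdot \frac{1}{3} + \frac{5}{2 - 9}\right) 3 + 7\right) 416 = \left(\left(\frac{7}{3} + \frac{5}{-7}\right) 3 + 7\right) 416 = \left(\left(\frac{7}{3} + 5 \left(- \frac{1}{7}\right)\right) 3 + 7\right) 416 = \left(\left(\frac{7}{3} - \frac{5}{7}\right) 3 + 7\right) 416 = \left(\frac{34}{21} \cdot 3 + 7\right) 416 = \left(\frac{34}{7} + 7\right) 416 = \frac{83}{7} \cdot 416 = \frac{34528}{7}$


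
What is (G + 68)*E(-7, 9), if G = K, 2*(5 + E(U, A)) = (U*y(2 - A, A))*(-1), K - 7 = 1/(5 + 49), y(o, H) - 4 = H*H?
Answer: 263315/12 ≈ 21943.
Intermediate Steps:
y(o, H) = 4 + H**2 (y(o, H) = 4 + H*H = 4 + H**2)
K = 379/54 (K = 7 + 1/(5 + 49) = 7 + 1/54 = 379/54 ≈ 7.0185)
E(U, A) = -5 - U*(4 + A**2)/2 (E(U, A) = -5 + ((U*(4 + A**2))*(-1))/2 = -5 + (-U*(4 + A**2))/2 = -5 - U*(4 + A**2)/2)
G = 379/54 ≈ 7.0185
(G + 68)*E(-7, 9) = (379/54 + 68)*(-5 - 1/2*(-7)*(4 + 9**2)) = 4051*(-5 - 1/2*(-7)*(4 + 81))/54 = 4051*(-5 - 1/2*(-7)*85)/54 = 4051*(-5 + 595/2)/54 = (4051/54)*(585/2) = 263315/12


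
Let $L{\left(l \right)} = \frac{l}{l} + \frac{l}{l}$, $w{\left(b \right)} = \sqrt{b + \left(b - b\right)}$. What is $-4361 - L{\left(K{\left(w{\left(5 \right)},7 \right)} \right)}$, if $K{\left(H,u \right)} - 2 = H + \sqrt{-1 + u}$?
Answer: $-4363$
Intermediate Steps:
$w{\left(b \right)} = \sqrt{b}$ ($w{\left(b \right)} = \sqrt{b + 0} = \sqrt{b}$)
$K{\left(H,u \right)} = 2 + H + \sqrt{-1 + u}$ ($K{\left(H,u \right)} = 2 + \left(H + \sqrt{-1 + u}\right) = 2 + H + \sqrt{-1 + u}$)
$L{\left(l \right)} = 2$ ($L{\left(l \right)} = 1 + 1 = 2$)
$-4361 - L{\left(K{\left(w{\left(5 \right)},7 \right)} \right)} = -4361 - 2 = -4363$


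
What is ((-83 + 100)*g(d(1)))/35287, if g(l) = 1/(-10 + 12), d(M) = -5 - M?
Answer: 17/70574 ≈ 0.00024088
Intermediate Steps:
g(l) = 1/2
((-83 + 100)*g(d(1)))/35287 = ((-83 + 100)*(1/2))/35287 = (17*(1/2))*(1/35287) = (17/2)*(1/35287) = 17/70574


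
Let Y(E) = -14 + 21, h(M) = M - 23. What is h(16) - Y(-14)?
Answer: -14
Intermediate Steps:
h(M) = -23 + M
Y(E) = 7
h(16) - Y(-14) = (-23 + 16) - 1*7 = -7 - 7 = -14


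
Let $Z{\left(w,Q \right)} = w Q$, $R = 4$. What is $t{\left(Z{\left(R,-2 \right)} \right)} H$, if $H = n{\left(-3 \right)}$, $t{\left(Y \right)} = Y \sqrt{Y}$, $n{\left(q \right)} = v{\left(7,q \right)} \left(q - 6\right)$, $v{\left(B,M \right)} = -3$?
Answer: $- 432 i \sqrt{2} \approx - 610.94 i$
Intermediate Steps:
$n{\left(q \right)} = 18 - 3 q$ ($n{\left(q \right)} = - 3 \left(q - 6\right) = - 3 \left(-6 + q\right) = 18 - 3 q$)
$Z{\left(w,Q \right)} = Q w$
$t{\left(Y \right)} = Y^{\frac{3}{2}}$
$H = 27$ ($H = 18 - -9 = 18 + 9 = 27$)
$t{\left(Z{\left(R,-2 \right)} \right)} H = \left(\left(-2\right) 4\right)^{\frac{3}{2}} \cdot 27 = \left(-8\right)^{\frac{3}{2}} \cdot 27 = - 16 i \sqrt{2} \cdot 27 = - 432 i \sqrt{2}$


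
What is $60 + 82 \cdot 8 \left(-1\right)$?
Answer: $-596$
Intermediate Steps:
$60 + 82 \cdot 8 \left(-1\right) = 60 + 82 \left(-8\right) = 60 - 656 = -596$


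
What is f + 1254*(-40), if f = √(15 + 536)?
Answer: -50160 + √551 ≈ -50137.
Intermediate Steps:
f = √551 ≈ 23.473
f + 1254*(-40) = √551 + 1254*(-40) = √551 - 50160 = -50160 + √551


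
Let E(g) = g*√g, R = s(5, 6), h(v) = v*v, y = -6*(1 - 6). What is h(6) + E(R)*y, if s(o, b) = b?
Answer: 36 + 180*√6 ≈ 476.91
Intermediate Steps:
y = 30 (y = -6*(-5) = 30)
h(v) = v²
R = 6
E(g) = g^(3/2)
h(6) + E(R)*y = 6² + 6^(3/2)*30 = 36 + (6*√6)*30 = 36 + 180*√6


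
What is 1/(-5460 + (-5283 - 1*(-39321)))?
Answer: 1/28578 ≈ 3.4992e-5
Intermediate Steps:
1/(-5460 + (-5283 - 1*(-39321))) = 1/(-5460 + (-5283 + 39321)) = 1/(-5460 + 34038) = 1/28578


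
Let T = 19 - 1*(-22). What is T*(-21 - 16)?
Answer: -1517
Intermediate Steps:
T = 41 (T = 19 + 22 = 41)
T*(-21 - 16) = 41*(-21 - 16) = 41*(-37) = -1517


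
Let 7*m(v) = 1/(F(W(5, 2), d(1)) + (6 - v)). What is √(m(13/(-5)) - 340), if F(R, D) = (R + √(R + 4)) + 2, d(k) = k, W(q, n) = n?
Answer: √(-1049545 - 83300*√6)/(7*√(63 + 5*√6)) ≈ 18.439*I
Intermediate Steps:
F(R, D) = 2 + R + √(4 + R) (F(R, D) = (R + √(4 + R)) + 2 = 2 + R + √(4 + R))
m(v) = 1/(7*(10 + √6 - v)) (m(v) = 1/(7*((2 + 2 + √(4 + 2)) + (6 - v))) = 1/(7*((2 + 2 + √6) + (6 - v))) = 1/(7*((4 + √6) + (6 - v))) = 1/(7*(10 + √6 - v)))
√(m(13/(-5)) - 340) = √(1/(7*(10 + √6 - 13/(-5))) - 340) = √(1/(7*(10 + √6 - 13*(-1)/5)) - 340) = √(1/(7*(10 + √6 - 1*(-13/5))) - 340) = √(1/(7*(10 + √6 + 13/5)) - 340) = √(1/(7*(63/5 + √6)) - 340) = √(-340 + 1/(7*(63/5 + √6)))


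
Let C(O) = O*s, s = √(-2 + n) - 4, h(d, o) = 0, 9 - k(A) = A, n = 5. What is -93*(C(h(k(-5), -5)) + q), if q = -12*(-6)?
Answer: -6696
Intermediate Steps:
k(A) = 9 - A
s = -4 + √3 (s = √(-2 + 5) - 4 = √3 - 4 = -4 + √3 ≈ -2.2679)
q = 72
C(O) = O*(-4 + √3)
-93*(C(h(k(-5), -5)) + q) = -93*(0*(-4 + √3) + 72) = -93*(0 + 72) = -93*72 = -6696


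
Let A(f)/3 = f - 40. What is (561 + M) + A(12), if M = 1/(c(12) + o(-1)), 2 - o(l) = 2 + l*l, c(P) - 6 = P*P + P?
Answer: 76798/161 ≈ 477.01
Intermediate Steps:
c(P) = 6 + P + P² (c(P) = 6 + (P*P + P) = 6 + (P² + P) = 6 + (P + P²) = 6 + P + P²)
A(f) = -120 + 3*f (A(f) = 3*(f - 40) = 3*(-40 + f) = -120 + 3*f)
o(l) = -l² (o(l) = 2 - (2 + l*l) = 2 - (2 + l²) = 2 + (-2 - l²) = -l²)
M = 1/161 (M = 1/((6 + 12 + 12²) - 1*(-1)²) = 1/((6 + 12 + 144) - 1*1) = 1/(162 - 1) = 1/161 ≈ 0.0062112)
(561 + M) + A(12) = (561 + 1/161) + (-120 + 3*12) = 90322/161 + (-120 + 36) = 90322/161 - 84 = 76798/161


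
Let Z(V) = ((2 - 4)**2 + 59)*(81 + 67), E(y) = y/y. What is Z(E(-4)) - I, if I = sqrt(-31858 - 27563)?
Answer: 9324 - I*sqrt(59421) ≈ 9324.0 - 243.76*I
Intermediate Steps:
I = I*sqrt(59421) (I = sqrt(-59421) = I*sqrt(59421) ≈ 243.76*I)
E(y) = 1
Z(V) = 9324 (Z(V) = ((-2)**2 + 59)*148 = (4 + 59)*148 = 63*148 = 9324)
Z(E(-4)) - I = 9324 - I*sqrt(59421)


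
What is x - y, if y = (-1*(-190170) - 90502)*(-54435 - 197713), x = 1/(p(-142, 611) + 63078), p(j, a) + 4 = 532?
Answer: 1598487911071585/63606 ≈ 2.5131e+10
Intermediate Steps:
p(j, a) = 528 (p(j, a) = -4 + 532 = 528)
x = 1/63606 (x = 1/(528 + 63078) = 1/63606 ≈ 1.5722e-5)
y = -25131086864 (y = (190170 - 90502)*(-252148) = 99668*(-252148) = -25131086864)
x - y = 1/63606 - 1*(-25131086864) = 1/63606 + 25131086864 = 1598487911071585/63606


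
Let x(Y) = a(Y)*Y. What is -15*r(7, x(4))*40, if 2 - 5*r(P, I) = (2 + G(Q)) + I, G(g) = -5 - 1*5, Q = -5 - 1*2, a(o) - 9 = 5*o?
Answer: 12720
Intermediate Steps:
a(o) = 9 + 5*o
Q = -7 (Q = -5 - 2 = -7)
x(Y) = Y*(9 + 5*Y) (x(Y) = (9 + 5*Y)*Y = Y*(9 + 5*Y))
G(g) = -10 (G(g) = -5 - 5 = -10)
r(P, I) = 2 - I/5 (r(P, I) = 2/5 - ((2 - 10) + I)/5 = 2/5 - (-8 + I)/5 = 2/5 + (8/5 - I/5) = 2 - I/5)
-15*r(7, x(4))*40 = -15*(2 - 4*(9 + 5*4)/5)*40 = -15*(2 - 4*(9 + 20)/5)*40 = -15*(2 - 4*29/5)*40 = -15*(2 - 1/5*116)*40 = -15*(2 - 116/5)*40 = -15*(-106/5)*40 = 318*40 = 12720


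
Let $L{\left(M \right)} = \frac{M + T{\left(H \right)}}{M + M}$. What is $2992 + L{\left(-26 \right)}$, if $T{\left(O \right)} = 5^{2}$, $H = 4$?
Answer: $\frac{155585}{52} \approx 2992.0$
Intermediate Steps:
$T{\left(O \right)} = 25$
$L{\left(M \right)} = \frac{25 + M}{2 M}$ ($L{\left(M \right)} = \frac{M + 25}{M + M} = \frac{25 + M}{2 M}$)
$2992 + L{\left(-26 \right)} = 2992 + \frac{25 - 26}{2 \left(-26\right)} = 2992 + \frac{1}{2} \left(- \frac{1}{26}\right) \left(-1\right) = 2992 + \frac{1}{52} = \frac{155585}{52}$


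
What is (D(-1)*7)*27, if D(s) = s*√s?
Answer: -189*I ≈ -189.0*I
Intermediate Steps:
D(s) = s^(3/2)
(D(-1)*7)*27 = ((-1)^(3/2)*7)*27 = (-I*7)*27 = -7*I*27 = -189*I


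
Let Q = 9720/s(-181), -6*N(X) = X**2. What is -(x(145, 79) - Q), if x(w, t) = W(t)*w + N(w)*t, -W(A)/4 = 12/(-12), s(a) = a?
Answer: 299948275/1086 ≈ 2.7620e+5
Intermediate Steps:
W(A) = 4 (W(A) = -48/(-12) = -48*(-1)/12 = -4*(-1) = 4)
N(X) = -X**2/6
Q = -9720/181 (Q = 9720/(-181) = 9720*(-1/181) = -9720/181 ≈ -53.702)
x(w, t) = 4*w - t*w**2/6 (x(w, t) = 4*w + (-w**2/6)*t = 4*w - t*w**2/6)
-(x(145, 79) - Q) = -((1/6)*145*(24 - 1*79*145) - 1*(-9720/181)) = -((1/6)*145*(24 - 11455) + 9720/181) = -((1/6)*145*(-11431) + 9720/181) = -(-1657495/6 + 9720/181) = -1*(-299948275/1086) = 299948275/1086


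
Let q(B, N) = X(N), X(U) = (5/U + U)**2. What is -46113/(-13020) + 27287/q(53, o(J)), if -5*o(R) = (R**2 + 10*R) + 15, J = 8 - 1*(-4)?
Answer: 5783835594721/471099029590 ≈ 12.277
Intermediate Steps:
J = 12 (J = 8 + 4 = 12)
X(U) = (U + 5/U)**2
o(R) = -3 - 2*R - R**2/5 (o(R) = -((R**2 + 10*R) + 15)/5 = -(15 + R**2 + 10*R)/5 = -3 - 2*R - R**2/5)
q(B, N) = (5 + N**2)**2/N**2
-46113/(-13020) + 27287/q(53, o(J)) = -46113/(-13020) + 27287/(((5 + (-3 - 2*12 - 1/5*12**2)**2)**2/(-3 - 2*12 - 1/5*12**2)**2)) = -46113*(-1/13020) + 27287/(((5 + (-3 - 24 - 1/5*144)**2)**2/(-3 - 24 - 1/5*144)**2)) = 15371/4340 + 27287/(((5 + (-3 - 24 - 144/5)**2)**2/(-3 - 24 - 144/5)**2)) = 15371/4340 + 27287/(((5 + (-279/5)**2)**2/(-279/5)**2)) = 15371/4340 + 27287/((25*(5 + 77841/25)**2/77841)) = 15371/4340 + 27287/((25*(77966/25)**2/77841)) = 15371/4340 + 27287/(((25/77841)*(6078697156/625))) = 15371/4340 + 27287/(6078697156/1946025) = 15371/4340 + 27287*(1946025/6078697156) = 15371/4340 + 53101184175/6078697156 = 5783835594721/471099029590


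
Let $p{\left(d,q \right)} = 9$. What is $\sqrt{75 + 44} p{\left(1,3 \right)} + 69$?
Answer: $69 + 9 \sqrt{119} \approx 167.18$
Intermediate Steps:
$\sqrt{75 + 44} p{\left(1,3 \right)} + 69 = \sqrt{75 + 44} \cdot 9 + 69 = \sqrt{119} \cdot 9 + 69 = 9 \sqrt{119} + 69 = 69 + 9 \sqrt{119}$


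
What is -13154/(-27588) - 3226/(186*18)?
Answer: -936652/1924263 ≈ -0.48676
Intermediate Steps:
-13154/(-27588) - 3226/(186*18) = -13154*(-1/27588) - 3226/3348 = 6577/13794 - 3226*1/3348 = 6577/13794 - 1613/1674 = -936652/1924263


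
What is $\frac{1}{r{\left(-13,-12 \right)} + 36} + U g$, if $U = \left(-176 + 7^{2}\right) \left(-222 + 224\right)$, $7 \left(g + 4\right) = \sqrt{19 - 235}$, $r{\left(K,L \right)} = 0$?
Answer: $\frac{36577}{36} - \frac{1524 i \sqrt{6}}{7} \approx 1016.0 - 533.29 i$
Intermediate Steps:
$g = -4 + \frac{6 i \sqrt{6}}{7}$ ($g = -4 + \frac{\sqrt{19 - 235}}{7} = -4 + \frac{\sqrt{-216}}{7} = -4 + \frac{6 i \sqrt{6}}{7} \approx -4.0 + 2.0996 i$)
$U = -254$ ($U = \left(-176 + 49\right) 2 = \left(-127\right) 2 = -254$)
$\frac{1}{r{\left(-13,-12 \right)} + 36} + U g = \frac{1}{0 + 36} - 254 \left(-4 + \frac{6 i \sqrt{6}}{7}\right) = \frac{1}{36} + \left(1016 - \frac{1524 i \sqrt{6}}{7}\right) = \frac{36577}{36} - \frac{1524 i \sqrt{6}}{7}$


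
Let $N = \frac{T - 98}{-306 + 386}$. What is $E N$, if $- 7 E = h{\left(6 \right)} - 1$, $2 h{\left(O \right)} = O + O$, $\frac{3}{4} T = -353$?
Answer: $\frac{853}{168} \approx 5.0774$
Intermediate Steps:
$T = - \frac{1412}{3}$ ($T = \frac{4}{3} \left(-353\right) = - \frac{1412}{3} \approx -470.67$)
$h{\left(O \right)} = O$ ($h{\left(O \right)} = \frac{O + O}{2} = \frac{2 O}{2} = O$)
$N = - \frac{853}{120}$ ($N = \frac{- \frac{1412}{3} - 98}{-306 + 386} = - \frac{1706}{3 \cdot 80} = \left(- \frac{1706}{3}\right) \frac{1}{80} = - \frac{853}{120} \approx -7.1083$)
$E = - \frac{5}{7}$ ($E = - \frac{6 - 1}{7} = \left(- \frac{1}{7}\right) 5 = - \frac{5}{7} \approx -0.71429$)
$E N = \left(- \frac{5}{7}\right) \left(- \frac{853}{120}\right) = \frac{853}{168}$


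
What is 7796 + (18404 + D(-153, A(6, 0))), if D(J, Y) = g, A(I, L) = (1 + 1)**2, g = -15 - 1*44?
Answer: 26141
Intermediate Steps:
g = -59 (g = -15 - 44 = -59)
A(I, L) = 4 (A(I, L) = 2**2 = 4)
D(J, Y) = -59
7796 + (18404 + D(-153, A(6, 0))) = 7796 + (18404 - 59) = 7796 + 18345 = 26141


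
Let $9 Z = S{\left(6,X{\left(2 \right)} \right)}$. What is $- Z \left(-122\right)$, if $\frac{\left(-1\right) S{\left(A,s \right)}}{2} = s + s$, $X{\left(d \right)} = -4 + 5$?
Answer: $- \frac{488}{9} \approx -54.222$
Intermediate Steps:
$X{\left(d \right)} = 1$
$S{\left(A,s \right)} = - 4 s$ ($S{\left(A,s \right)} = - 2 \left(s + s\right) = - 2 \cdot 2 s = - 4 s$)
$Z = - \frac{4}{9}$ ($Z = \frac{\left(-4\right) 1}{9} = \frac{1}{9} \left(-4\right) = - \frac{4}{9} \approx -0.44444$)
$- Z \left(-122\right) = - \frac{\left(-4\right) \left(-122\right)}{9} = \left(-1\right) \frac{488}{9} = - \frac{488}{9}$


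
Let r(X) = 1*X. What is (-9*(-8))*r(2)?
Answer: 144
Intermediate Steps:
r(X) = X
(-9*(-8))*r(2) = -9*(-8)*2 = 72*2 = 144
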